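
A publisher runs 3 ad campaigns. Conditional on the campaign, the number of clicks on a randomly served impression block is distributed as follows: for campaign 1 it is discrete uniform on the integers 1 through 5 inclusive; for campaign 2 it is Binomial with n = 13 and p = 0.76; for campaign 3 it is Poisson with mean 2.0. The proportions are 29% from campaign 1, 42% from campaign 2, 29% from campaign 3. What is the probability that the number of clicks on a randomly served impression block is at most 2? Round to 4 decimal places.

0.3122

Conditional on each campaign, P(X ≤ 2): 1: 0.4; 2: 7.22519e-06; 3: 0.676676.
By total probability, P(X ≤ 2) = 0.29·0.4 + 0.42·7.22519e-06 + 0.29·0.676676 = 0.312239.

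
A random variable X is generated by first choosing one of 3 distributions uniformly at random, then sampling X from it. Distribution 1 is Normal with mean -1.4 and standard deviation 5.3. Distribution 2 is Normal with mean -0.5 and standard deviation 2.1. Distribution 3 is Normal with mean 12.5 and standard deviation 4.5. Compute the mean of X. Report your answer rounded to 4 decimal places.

3.5333

Component means — 1: -1.4; 2: -0.5; 3: 12.5.
E[X] = 0.333333·-1.4 + 0.333333·-0.5 + 0.333333·12.5 = 3.53333.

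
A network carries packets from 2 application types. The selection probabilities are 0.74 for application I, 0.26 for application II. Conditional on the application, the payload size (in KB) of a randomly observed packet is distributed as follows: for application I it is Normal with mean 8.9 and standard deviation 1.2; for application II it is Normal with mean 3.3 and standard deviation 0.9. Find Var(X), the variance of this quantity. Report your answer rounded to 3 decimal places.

Per component, I: μ=8.9, E[X²]=80.65; II: μ=3.3, E[X²]=11.7.
E[X] = 0.74·8.9 + 0.26·3.3 = 7.444.
E[X²] = 0.74·80.65 + 0.26·11.7 = 62.723.
Var(X) = E[X²] − (E[X])² = 62.723 − 55.4131 = 7.30986.

7.310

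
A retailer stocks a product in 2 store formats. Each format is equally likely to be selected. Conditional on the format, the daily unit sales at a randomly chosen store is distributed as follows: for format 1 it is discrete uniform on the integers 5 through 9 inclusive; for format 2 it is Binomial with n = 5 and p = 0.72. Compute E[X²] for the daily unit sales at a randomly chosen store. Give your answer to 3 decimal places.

For each component E[X²] = Var + (mean)², giving 1: 51; 2: 13.968.
Overall E[X²] = 0.5·51 + 0.5·13.968 = 32.484.

32.484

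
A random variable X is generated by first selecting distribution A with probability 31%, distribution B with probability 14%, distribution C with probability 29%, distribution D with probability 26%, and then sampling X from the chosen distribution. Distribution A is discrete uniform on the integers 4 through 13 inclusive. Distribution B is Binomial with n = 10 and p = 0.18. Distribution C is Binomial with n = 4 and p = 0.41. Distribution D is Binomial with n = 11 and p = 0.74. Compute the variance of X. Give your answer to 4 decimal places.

Per component, A: μ=8.5, E[X²]=80.5; B: μ=1.8, E[X²]=4.716; C: μ=1.64, E[X²]=3.6572; D: μ=8.14, E[X²]=68.376.
E[X] = 0.31·8.5 + 0.14·1.8 + 0.29·1.64 + 0.26·8.14 = 5.479.
E[X²] = 0.31·80.5 + 0.14·4.716 + 0.29·3.6572 + 0.26·68.376 = 44.4536.
Var(X) = E[X²] − (E[X])² = 44.4536 − 30.0194 = 14.4341.

14.4341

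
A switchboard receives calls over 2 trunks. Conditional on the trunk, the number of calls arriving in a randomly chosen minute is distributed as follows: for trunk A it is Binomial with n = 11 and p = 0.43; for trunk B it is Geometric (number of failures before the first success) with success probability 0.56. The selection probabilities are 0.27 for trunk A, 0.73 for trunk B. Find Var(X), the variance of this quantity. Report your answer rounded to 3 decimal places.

Per component, A: μ=4.73, E[X²]=25.069; B: μ=0.785714, E[X²]=2.02041.
E[X] = 0.27·4.73 + 0.73·0.785714 = 1.85067.
E[X²] = 0.27·25.069 + 0.73·2.02041 = 8.24353.
Var(X) = E[X²] − (E[X])² = 8.24353 − 3.42498 = 4.81854.

4.819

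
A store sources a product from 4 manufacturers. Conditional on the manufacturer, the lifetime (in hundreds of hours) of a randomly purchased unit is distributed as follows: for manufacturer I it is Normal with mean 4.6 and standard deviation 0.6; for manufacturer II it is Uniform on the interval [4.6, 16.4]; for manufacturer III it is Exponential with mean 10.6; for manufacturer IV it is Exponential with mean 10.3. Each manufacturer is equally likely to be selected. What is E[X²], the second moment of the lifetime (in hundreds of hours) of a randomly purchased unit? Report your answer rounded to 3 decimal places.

145.068

For each component E[X²] = Var + (mean)², giving I: 21.52; II: 121.853; III: 224.72; IV: 212.18.
Overall E[X²] = 0.25·21.52 + 0.25·121.853 + 0.25·224.72 + 0.25·212.18 = 145.068.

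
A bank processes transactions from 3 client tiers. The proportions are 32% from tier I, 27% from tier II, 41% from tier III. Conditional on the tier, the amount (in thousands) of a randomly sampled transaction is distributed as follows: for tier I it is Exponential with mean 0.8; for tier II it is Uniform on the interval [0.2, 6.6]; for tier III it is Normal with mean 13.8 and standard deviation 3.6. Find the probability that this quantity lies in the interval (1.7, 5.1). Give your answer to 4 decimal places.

0.1842

Conditional on each tier, P(1.7 < X < 5.1): I: 0.117729; II: 0.53125; III: 0.00744353.
By total probability, P(1.7 < X < 5.1) = 0.32·0.117729 + 0.27·0.53125 + 0.41·0.00744353 = 0.184163.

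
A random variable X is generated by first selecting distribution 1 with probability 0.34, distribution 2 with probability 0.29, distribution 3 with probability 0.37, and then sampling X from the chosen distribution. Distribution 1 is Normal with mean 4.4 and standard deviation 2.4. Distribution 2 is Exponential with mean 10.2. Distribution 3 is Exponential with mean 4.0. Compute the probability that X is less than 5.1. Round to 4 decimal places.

Conditional on each component, P(X < 5.1): 1: 0.614729; 2: 0.393469; 3: 0.720569.
By total probability, P(X < 5.1) = 0.34·0.614729 + 0.29·0.393469 + 0.37·0.720569 = 0.589725.

0.5897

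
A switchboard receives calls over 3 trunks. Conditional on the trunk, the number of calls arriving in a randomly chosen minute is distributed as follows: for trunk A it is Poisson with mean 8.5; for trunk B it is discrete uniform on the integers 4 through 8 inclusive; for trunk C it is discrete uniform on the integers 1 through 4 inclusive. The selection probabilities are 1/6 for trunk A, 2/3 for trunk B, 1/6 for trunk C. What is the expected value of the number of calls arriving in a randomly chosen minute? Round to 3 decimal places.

Component means — A: 8.5; B: 6; C: 2.5.
E[X] = 0.166667·8.5 + 0.666667·6 + 0.166667·2.5 = 5.83333.

5.833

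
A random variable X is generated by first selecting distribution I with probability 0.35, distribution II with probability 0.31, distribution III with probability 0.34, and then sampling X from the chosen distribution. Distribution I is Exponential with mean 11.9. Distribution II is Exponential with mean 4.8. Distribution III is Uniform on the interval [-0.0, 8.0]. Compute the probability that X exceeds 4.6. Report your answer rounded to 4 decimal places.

Conditional on each component, P(X > 4.6): I: 0.679394; II: 0.383532; III: 0.425.
By total probability, P(X > 4.6) = 0.35·0.679394 + 0.31·0.383532 + 0.34·0.425 = 0.501183.

0.5012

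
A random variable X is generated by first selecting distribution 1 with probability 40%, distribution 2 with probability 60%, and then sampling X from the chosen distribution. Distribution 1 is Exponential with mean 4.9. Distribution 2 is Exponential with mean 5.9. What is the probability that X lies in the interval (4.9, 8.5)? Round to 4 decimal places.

Conditional on each component, P(4.9 < X < 8.5): 1: 0.191425; 2: 0.19906.
By total probability, P(4.9 < X < 8.5) = 0.4·0.191425 + 0.6·0.19906 = 0.196006.

0.1960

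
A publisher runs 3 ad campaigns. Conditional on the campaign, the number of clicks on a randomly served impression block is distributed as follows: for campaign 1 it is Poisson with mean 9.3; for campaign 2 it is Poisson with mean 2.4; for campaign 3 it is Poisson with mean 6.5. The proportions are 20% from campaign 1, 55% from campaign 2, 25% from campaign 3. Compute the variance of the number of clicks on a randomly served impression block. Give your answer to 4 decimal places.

12.7455

Per component, 1: μ=9.3, E[X²]=95.79; 2: μ=2.4, E[X²]=8.16; 3: μ=6.5, E[X²]=48.75.
E[X] = 0.2·9.3 + 0.55·2.4 + 0.25·6.5 = 4.805.
E[X²] = 0.2·95.79 + 0.55·8.16 + 0.25·48.75 = 35.8335.
Var(X) = E[X²] − (E[X])² = 35.8335 − 23.088 = 12.7455.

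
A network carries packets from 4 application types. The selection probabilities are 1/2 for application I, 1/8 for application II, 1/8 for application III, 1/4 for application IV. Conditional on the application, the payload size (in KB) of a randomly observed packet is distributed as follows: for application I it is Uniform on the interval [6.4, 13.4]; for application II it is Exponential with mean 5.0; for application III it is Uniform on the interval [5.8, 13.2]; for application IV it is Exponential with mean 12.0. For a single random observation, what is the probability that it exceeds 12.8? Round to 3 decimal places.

Conditional on each application, P(X > 12.8): I: 0.0857143; II: 0.0773047; III: 0.0540541; IV: 0.344154.
By total probability, P(X > 12.8) = 0.5·0.0857143 + 0.125·0.0773047 + 0.125·0.0540541 + 0.25·0.344154 = 0.145315.

0.145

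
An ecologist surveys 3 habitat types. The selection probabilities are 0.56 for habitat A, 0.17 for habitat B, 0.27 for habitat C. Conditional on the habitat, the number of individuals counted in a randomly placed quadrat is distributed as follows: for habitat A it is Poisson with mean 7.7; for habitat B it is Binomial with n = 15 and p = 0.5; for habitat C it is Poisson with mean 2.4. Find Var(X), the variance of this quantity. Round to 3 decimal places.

Per component, A: μ=7.7, E[X²]=66.99; B: μ=7.5, E[X²]=60; C: μ=2.4, E[X²]=8.16.
E[X] = 0.56·7.7 + 0.17·7.5 + 0.27·2.4 = 6.235.
E[X²] = 0.56·66.99 + 0.17·60 + 0.27·8.16 = 49.9176.
Var(X) = E[X²] − (E[X])² = 49.9176 − 38.8752 = 11.0424.

11.042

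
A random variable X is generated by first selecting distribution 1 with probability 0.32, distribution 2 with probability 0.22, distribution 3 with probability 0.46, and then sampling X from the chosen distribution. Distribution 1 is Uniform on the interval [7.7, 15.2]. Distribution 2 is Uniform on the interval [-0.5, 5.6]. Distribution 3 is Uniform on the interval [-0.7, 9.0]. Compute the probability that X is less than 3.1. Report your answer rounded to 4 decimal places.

0.3100

Conditional on each component, P(X < 3.1): 1: 0; 2: 0.590164; 3: 0.391753.
By total probability, P(X < 3.1) = 0.32·0 + 0.22·0.590164 + 0.46·0.391753 = 0.310042.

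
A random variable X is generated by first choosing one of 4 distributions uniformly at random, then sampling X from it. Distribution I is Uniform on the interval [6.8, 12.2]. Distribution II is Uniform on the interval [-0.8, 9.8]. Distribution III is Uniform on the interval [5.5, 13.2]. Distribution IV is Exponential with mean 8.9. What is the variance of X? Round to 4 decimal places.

Per component, I: μ=9.5, E[X²]=92.68; II: μ=4.5, E[X²]=29.6133; III: μ=9.35, E[X²]=92.3633; IV: μ=8.9, E[X²]=158.42.
E[X] = 0.25·9.5 + 0.25·4.5 + 0.25·9.35 + 0.25·8.9 = 8.0625.
E[X²] = 0.25·92.68 + 0.25·29.6133 + 0.25·92.3633 + 0.25·158.42 = 93.2692.
Var(X) = E[X²] − (E[X])² = 93.2692 − 65.0039 = 28.2653.

28.2653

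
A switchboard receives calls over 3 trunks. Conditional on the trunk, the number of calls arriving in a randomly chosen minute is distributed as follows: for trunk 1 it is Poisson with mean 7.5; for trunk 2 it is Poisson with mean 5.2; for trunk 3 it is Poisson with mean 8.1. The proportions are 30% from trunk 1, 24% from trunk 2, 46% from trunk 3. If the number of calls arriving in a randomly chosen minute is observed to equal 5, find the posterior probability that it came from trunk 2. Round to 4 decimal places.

Likelihoods P(X=5 | ·): 1: 0.109375; 2: 0.174785; 3: 0.088198.
Posterior ∝ prior × likelihood. Numerator for 2: 0.24·0.174785 = 0.0419484.
Normalizing constant: 0.3·0.109375 + 0.24·0.174785 + 0.46·0.088198 = 0.115332.
P(2 | observation) = 0.0419484 / 0.115332 = 0.363719.

0.3637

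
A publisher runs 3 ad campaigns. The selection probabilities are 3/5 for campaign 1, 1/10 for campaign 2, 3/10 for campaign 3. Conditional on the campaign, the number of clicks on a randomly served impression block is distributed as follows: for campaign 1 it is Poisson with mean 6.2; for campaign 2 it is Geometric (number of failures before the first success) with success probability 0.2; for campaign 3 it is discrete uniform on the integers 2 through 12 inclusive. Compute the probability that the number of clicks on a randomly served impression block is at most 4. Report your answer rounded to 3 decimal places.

Conditional on each campaign, P(X ≤ 4): 1: 0.259177; 2: 0.67232; 3: 0.272727.
By total probability, P(X ≤ 4) = 0.6·0.259177 + 0.1·0.67232 + 0.3·0.272727 = 0.304557.

0.305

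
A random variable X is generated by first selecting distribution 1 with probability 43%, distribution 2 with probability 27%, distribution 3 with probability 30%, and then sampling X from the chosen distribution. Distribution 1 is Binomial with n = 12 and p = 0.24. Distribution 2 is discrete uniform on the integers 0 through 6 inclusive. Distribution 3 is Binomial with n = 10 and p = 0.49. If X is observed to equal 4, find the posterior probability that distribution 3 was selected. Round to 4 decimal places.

Likelihoods P(X=4 | ·): 1: 0.182793; 2: 0.142857; 3: 0.213022.
Posterior ∝ prior × likelihood. Numerator for 3: 0.3·0.213022 = 0.0639066.
Normalizing constant: 0.43·0.182793 + 0.27·0.142857 + 0.3·0.213022 = 0.181079.
P(3 | observation) = 0.0639066 / 0.181079 = 0.352921.

0.3529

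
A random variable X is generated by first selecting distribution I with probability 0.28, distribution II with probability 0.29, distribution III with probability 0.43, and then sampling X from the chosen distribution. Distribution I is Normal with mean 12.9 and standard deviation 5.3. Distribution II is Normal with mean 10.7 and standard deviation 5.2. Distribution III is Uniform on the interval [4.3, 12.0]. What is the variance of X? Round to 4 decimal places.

Per component, I: μ=12.9, E[X²]=194.5; II: μ=10.7, E[X²]=141.53; III: μ=8.15, E[X²]=71.3633.
E[X] = 0.28·12.9 + 0.29·10.7 + 0.43·8.15 = 10.2195.
E[X²] = 0.28·194.5 + 0.29·141.53 + 0.43·71.3633 = 126.19.
Var(X) = E[X²] − (E[X])² = 126.19 − 104.438 = 21.7518.

21.7518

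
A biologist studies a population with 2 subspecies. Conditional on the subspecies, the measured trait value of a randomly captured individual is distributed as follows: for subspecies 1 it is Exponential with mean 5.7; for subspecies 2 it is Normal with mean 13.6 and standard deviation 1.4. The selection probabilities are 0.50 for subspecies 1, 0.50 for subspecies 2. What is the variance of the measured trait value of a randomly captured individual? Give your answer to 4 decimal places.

Per component, 1: μ=5.7, E[X²]=64.98; 2: μ=13.6, E[X²]=186.92.
E[X] = 0.5·5.7 + 0.5·13.6 = 9.65.
E[X²] = 0.5·64.98 + 0.5·186.92 = 125.95.
Var(X) = E[X²] − (E[X])² = 125.95 − 93.1225 = 32.8275.

32.8275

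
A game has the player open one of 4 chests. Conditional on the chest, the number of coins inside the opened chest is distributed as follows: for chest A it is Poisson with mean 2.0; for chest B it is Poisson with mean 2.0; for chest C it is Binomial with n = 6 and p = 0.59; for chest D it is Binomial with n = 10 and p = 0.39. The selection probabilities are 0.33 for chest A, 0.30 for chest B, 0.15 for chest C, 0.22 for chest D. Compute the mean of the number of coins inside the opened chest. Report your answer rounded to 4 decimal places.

2.6490

Component means — A: 2; B: 2; C: 3.54; D: 3.9.
E[X] = 0.33·2 + 0.3·2 + 0.15·3.54 + 0.22·3.9 = 2.649.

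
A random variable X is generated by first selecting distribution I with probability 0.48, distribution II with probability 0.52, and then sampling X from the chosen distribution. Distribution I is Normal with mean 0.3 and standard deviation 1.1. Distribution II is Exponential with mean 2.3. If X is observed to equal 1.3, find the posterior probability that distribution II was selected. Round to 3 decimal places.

Likelihoods f(1.3 | ·): I: 0.239915; II: 0.247059.
Posterior ∝ prior × likelihood. Numerator for II: 0.52·0.247059 = 0.128471.
Normalizing constant: 0.48·0.239915 + 0.52·0.247059 = 0.24363.
P(II | observation) = 0.128471 / 0.24363 = 0.52732.

0.527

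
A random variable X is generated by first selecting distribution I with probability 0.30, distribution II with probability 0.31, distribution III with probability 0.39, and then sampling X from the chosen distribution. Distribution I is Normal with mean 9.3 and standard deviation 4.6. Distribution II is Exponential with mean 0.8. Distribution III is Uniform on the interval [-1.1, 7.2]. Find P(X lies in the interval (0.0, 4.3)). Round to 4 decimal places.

0.5457

Conditional on each component, P(0.0 < X < 4.3): I: 0.116926; II: 0.995369; III: 0.518072.
By total probability, P(0.0 < X < 4.3) = 0.3·0.116926 + 0.31·0.995369 + 0.39·0.518072 = 0.545691.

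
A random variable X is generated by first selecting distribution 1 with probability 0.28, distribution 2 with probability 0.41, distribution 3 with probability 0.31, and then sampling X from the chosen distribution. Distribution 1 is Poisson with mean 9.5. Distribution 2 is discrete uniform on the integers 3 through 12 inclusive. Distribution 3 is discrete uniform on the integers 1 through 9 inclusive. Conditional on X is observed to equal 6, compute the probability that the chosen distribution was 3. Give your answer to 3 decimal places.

Likelihoods P(X=6 | ·): 1: 0.0764208; 2: 0.1; 3: 0.111111.
Posterior ∝ prior × likelihood. Numerator for 3: 0.31·0.111111 = 0.0344444.
Normalizing constant: 0.28·0.0764208 + 0.41·0.1 + 0.31·0.111111 = 0.0968423.
P(3 | observation) = 0.0344444 / 0.0968423 = 0.355676.

0.356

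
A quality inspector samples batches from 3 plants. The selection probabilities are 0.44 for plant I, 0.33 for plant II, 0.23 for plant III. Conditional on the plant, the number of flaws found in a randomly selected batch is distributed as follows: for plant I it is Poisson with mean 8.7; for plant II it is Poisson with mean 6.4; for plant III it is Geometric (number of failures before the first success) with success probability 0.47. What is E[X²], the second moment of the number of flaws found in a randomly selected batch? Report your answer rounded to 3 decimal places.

For each component E[X²] = Var + (mean)², giving I: 84.39; II: 47.36; III: 3.67089.
Overall E[X²] = 0.44·84.39 + 0.33·47.36 + 0.23·3.67089 = 53.6047.

53.605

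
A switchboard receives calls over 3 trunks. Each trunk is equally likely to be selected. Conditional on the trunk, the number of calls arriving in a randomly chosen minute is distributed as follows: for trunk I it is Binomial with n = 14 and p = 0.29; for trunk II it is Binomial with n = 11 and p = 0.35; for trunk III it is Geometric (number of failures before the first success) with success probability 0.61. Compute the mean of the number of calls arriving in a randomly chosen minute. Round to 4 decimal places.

Component means — I: 4.06; II: 3.85; III: 0.639344.
E[X] = 0.333333·4.06 + 0.333333·3.85 + 0.333333·0.639344 = 2.84978.

2.8498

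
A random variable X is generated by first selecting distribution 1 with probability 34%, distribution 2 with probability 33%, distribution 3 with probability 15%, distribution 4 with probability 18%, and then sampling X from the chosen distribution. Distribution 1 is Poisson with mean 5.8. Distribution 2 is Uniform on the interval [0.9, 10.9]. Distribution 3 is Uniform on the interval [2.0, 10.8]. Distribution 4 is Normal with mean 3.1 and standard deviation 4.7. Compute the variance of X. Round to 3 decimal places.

10.904

Per component, 1: μ=5.8, E[X²]=39.44; 2: μ=5.9, E[X²]=43.1433; 3: μ=6.4, E[X²]=47.4133; 4: μ=3.1, E[X²]=31.7.
E[X] = 0.34·5.8 + 0.33·5.9 + 0.15·6.4 + 0.18·3.1 = 5.437.
E[X²] = 0.34·39.44 + 0.33·43.1433 + 0.15·47.4133 + 0.18·31.7 = 40.4649.
Var(X) = E[X²] − (E[X])² = 40.4649 − 29.561 = 10.9039.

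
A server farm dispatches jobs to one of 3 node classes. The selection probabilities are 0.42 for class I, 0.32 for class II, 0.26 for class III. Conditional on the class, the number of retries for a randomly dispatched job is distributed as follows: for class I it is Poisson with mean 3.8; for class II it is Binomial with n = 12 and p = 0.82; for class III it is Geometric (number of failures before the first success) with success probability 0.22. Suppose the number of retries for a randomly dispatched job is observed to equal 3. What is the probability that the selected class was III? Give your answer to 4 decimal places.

Likelihoods P(X=3 | ·): I: 0.204588; II: 2.40612e-05; III: 0.104401.
Posterior ∝ prior × likelihood. Numerator for III: 0.26·0.104401 = 0.0271444.
Normalizing constant: 0.42·0.204588 + 0.32·2.40612e-05 + 0.26·0.104401 = 0.113079.
P(III | observation) = 0.0271444 / 0.113079 = 0.240048.

0.2400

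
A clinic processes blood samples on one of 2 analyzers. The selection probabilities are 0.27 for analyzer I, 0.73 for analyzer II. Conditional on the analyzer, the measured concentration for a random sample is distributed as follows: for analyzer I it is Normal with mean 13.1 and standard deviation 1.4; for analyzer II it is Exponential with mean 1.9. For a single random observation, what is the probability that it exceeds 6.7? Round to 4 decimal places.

0.2915

Conditional on each analyzer, P(X > 6.7): I: 0.999998; II: 0.0294131.
By total probability, P(X > 6.7) = 0.27·0.999998 + 0.73·0.0294131 = 0.291471.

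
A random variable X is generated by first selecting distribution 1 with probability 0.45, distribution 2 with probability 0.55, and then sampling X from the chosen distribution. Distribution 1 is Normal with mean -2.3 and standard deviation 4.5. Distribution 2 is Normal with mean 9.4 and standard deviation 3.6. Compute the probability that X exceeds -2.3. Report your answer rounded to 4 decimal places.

0.7747

Conditional on each component, P(X > -2.3): 1: 0.5; 2: 0.999423.
By total probability, P(X > -2.3) = 0.45·0.5 + 0.55·0.999423 = 0.774683.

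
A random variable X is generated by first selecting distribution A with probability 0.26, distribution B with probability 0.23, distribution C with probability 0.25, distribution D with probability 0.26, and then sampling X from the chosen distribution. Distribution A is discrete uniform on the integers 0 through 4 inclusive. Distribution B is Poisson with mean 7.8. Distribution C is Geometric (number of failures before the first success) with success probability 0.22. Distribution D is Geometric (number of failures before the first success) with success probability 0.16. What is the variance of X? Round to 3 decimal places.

19.374

Per component, A: μ=2, E[X²]=6; B: μ=7.8, E[X²]=68.64; C: μ=3.54545, E[X²]=28.686; D: μ=5.25, E[X²]=60.375.
E[X] = 0.26·2 + 0.23·7.8 + 0.25·3.54545 + 0.26·5.25 = 4.56536.
E[X²] = 0.26·6 + 0.23·68.64 + 0.25·28.686 + 0.26·60.375 = 40.2162.
Var(X) = E[X²] − (E[X])² = 40.2162 − 20.8425 = 19.3736.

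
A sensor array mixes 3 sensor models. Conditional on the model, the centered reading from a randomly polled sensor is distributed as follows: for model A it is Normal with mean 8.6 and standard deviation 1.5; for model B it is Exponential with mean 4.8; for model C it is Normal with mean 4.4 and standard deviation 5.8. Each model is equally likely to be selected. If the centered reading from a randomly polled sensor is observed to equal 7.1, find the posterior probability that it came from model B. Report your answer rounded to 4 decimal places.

Likelihoods f(7.1 | ·): A: 0.161314; B: 0.0474641; C: 0.0617199.
Posterior ∝ prior × likelihood. Numerator for B: 0.333333·0.0474641 = 0.0158214.
Normalizing constant: 0.333333·0.161314 + 0.333333·0.0474641 + 0.333333·0.0617199 = 0.0901659.
P(B | observation) = 0.0158214 / 0.0901659 = 0.175469.

0.1755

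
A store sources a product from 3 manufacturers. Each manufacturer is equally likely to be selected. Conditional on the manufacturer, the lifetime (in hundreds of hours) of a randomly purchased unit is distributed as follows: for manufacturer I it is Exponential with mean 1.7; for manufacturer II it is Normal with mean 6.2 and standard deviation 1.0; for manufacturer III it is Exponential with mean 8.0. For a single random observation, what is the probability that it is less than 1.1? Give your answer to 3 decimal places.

0.202

Conditional on each manufacturer, P(X < 1.1): I: 0.476417; II: 1.69827e-07; III: 0.128466.
By total probability, P(X < 1.1) = 0.333333·0.476417 + 0.333333·1.69827e-07 + 0.333333·0.128466 = 0.201627.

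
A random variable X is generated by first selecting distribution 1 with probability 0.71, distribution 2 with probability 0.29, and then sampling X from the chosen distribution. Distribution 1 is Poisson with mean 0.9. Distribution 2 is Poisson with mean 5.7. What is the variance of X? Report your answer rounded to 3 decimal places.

7.036

Per component, 1: μ=0.9, E[X²]=1.71; 2: μ=5.7, E[X²]=38.19.
E[X] = 0.71·0.9 + 0.29·5.7 = 2.292.
E[X²] = 0.71·1.71 + 0.29·38.19 = 12.2892.
Var(X) = E[X²] − (E[X])² = 12.2892 − 5.25326 = 7.03594.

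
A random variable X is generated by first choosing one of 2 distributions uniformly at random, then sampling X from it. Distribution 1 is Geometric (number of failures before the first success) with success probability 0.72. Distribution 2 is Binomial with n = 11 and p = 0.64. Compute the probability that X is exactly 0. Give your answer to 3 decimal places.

Conditional on each component, P(X = 0): 1: 0.72; 2: 1.31622e-05.
By total probability, P(X = 0) = 0.5·0.72 + 0.5·1.31622e-05 = 0.360007.

0.360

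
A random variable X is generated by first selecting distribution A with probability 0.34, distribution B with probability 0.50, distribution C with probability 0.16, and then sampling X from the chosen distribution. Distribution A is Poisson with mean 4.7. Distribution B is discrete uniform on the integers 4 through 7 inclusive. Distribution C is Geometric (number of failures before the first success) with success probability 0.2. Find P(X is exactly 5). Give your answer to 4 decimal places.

0.1946

Conditional on each component, P(X = 5): A: 0.17383; B: 0.25; C: 0.065536.
By total probability, P(X = 5) = 0.34·0.17383 + 0.5·0.25 + 0.16·0.065536 = 0.194588.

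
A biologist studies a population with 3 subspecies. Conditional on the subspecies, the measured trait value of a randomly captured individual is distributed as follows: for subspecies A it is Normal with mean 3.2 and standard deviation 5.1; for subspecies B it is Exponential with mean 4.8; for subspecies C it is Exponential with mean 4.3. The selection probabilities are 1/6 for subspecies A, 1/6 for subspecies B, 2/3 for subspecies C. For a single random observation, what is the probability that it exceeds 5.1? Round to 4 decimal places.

Conditional on each subspecies, P(X > 5.1): A: 0.354742; B: 0.345591; C: 0.305426.
By total probability, P(X > 5.1) = 0.166667·0.354742 + 0.166667·0.345591 + 0.666667·0.305426 = 0.32034.

0.3203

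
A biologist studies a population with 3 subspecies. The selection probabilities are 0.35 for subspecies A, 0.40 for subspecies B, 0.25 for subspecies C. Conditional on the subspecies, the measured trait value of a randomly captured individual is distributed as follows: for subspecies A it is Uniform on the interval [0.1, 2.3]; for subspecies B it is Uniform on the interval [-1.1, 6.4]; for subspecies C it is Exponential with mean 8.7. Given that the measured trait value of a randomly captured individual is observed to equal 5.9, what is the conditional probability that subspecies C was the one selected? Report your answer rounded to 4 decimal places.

Likelihoods f(5.9 | ·): A: 0; B: 0.133333; C: 0.058339.
Posterior ∝ prior × likelihood. Numerator for C: 0.25·0.058339 = 0.0145848.
Normalizing constant: 0.35·0 + 0.4·0.133333 + 0.25·0.058339 = 0.0679181.
P(C | observation) = 0.0145848 / 0.0679181 = 0.21474.

0.2147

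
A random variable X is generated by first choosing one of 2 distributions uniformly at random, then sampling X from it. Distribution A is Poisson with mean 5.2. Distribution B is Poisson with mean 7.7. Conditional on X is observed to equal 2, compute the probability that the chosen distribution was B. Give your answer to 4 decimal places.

0.1525

Likelihoods P(X=2 | ·): A: 0.074584; B: 0.0134241.
Posterior ∝ prior × likelihood. Numerator for B: 0.5·0.0134241 = 0.00671203.
Normalizing constant: 0.5·0.074584 + 0.5·0.0134241 = 0.044004.
P(B | observation) = 0.00671203 / 0.044004 = 0.152532.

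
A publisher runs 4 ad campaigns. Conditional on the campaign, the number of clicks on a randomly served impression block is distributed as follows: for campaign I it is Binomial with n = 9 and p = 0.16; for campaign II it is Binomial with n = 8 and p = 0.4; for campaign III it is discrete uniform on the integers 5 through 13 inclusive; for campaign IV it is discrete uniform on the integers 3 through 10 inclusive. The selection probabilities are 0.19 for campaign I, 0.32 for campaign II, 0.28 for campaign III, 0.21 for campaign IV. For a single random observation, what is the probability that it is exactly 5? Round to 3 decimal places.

Conditional on each campaign, P(X = 5): I: 0.00657791; II: 0.123863; III: 0.111111; IV: 0.125.
By total probability, P(X = 5) = 0.19·0.00657791 + 0.32·0.123863 + 0.28·0.111111 + 0.21·0.125 = 0.0982471.

0.098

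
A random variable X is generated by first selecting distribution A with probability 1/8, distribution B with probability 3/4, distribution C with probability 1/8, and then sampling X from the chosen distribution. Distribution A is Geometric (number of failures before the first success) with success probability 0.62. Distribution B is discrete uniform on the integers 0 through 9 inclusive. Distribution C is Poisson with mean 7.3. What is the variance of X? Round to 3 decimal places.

Per component, A: μ=0.612903, E[X²]=1.3642; B: μ=4.5, E[X²]=28.5; C: μ=7.3, E[X²]=60.59.
E[X] = 0.125·0.612903 + 0.75·4.5 + 0.125·7.3 = 4.36411.
E[X²] = 0.125·1.3642 + 0.75·28.5 + 0.125·60.59 = 29.1193.
Var(X) = E[X²] − (E[X])² = 29.1193 − 19.0455 = 10.0738.

10.074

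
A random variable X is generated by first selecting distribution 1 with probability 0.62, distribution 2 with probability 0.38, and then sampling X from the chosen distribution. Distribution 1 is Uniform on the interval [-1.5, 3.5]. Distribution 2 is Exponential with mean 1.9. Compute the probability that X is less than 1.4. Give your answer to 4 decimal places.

0.5577

Conditional on each component, P(X < 1.4): 1: 0.58; 2: 0.521377.
By total probability, P(X < 1.4) = 0.62·0.58 + 0.38·0.521377 = 0.557723.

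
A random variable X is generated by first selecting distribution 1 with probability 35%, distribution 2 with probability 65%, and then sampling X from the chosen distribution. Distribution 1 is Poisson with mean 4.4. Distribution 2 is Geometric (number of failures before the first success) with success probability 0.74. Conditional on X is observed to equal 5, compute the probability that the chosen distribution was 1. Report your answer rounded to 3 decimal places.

Likelihoods P(X=5 | ·): 1: 0.168728; 2: 0.000879222.
Posterior ∝ prior × likelihood. Numerator for 1: 0.35·0.168728 = 0.0590547.
Normalizing constant: 0.35·0.168728 + 0.65·0.000879222 = 0.0596262.
P(1 | observation) = 0.0590547 / 0.0596262 = 0.990415.

0.990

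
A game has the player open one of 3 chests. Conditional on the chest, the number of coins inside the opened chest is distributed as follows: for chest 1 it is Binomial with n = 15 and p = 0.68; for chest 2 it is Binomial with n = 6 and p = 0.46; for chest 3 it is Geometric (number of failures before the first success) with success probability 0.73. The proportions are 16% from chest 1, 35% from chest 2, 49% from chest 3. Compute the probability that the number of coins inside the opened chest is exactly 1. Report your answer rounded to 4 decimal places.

Conditional on each chest, P(X = 1): 1: 1.2042e-06; 2: 0.12673; 3: 0.1971.
By total probability, P(X = 1) = 0.16·1.2042e-06 + 0.35·0.12673 + 0.49·0.1971 = 0.140935.

0.1409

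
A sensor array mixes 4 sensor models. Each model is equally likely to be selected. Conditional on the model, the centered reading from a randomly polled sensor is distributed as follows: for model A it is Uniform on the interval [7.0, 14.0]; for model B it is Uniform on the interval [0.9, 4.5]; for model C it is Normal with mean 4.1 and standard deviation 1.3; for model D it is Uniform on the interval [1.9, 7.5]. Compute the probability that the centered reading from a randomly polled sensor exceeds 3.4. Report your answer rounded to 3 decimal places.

Conditional on each model, P(X > 3.4): A: 1; B: 0.305556; C: 0.704871; D: 0.732143.
By total probability, P(X > 3.4) = 0.25·1 + 0.25·0.305556 + 0.25·0.704871 + 0.25·0.732143 = 0.685642.

0.686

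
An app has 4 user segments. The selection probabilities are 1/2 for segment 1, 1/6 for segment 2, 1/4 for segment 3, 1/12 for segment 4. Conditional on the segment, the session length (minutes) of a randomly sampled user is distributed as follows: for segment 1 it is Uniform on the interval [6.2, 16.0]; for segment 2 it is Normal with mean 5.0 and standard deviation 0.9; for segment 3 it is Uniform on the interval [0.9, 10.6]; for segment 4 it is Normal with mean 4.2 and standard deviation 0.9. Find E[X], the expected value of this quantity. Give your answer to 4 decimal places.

Component means — 1: 11.1; 2: 5; 3: 5.75; 4: 4.2.
E[X] = 0.5·11.1 + 0.166667·5 + 0.25·5.75 + 0.0833333·4.2 = 8.17083.

8.1708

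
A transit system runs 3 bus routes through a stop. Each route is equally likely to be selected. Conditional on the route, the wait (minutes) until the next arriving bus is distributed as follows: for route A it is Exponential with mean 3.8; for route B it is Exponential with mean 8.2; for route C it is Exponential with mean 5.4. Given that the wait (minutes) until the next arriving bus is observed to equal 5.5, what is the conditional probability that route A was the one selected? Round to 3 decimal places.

0.324

Likelihoods f(5.5 | ·): A: 0.0618917; B: 0.0623578; C: 0.0668758.
Posterior ∝ prior × likelihood. Numerator for A: 0.333333·0.0618917 = 0.0206306.
Normalizing constant: 0.333333·0.0618917 + 0.333333·0.0623578 + 0.333333·0.0668758 = 0.0637085.
P(A | observation) = 0.0206306 / 0.0637085 = 0.323828.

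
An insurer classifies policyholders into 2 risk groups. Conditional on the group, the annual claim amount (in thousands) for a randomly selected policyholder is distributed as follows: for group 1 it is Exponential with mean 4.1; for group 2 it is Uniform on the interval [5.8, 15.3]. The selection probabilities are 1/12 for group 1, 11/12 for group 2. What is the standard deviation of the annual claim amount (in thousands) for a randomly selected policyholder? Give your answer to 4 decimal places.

3.3872

Per component, 1: μ=4.1, E[X²]=33.62; 2: μ=10.55, E[X²]=118.823.
E[X] = 0.0833333·4.1 + 0.916667·10.55 = 10.0125.
E[X²] = 0.0833333·33.62 + 0.916667·118.823 = 111.723.
Var(X) = E[X²] − (E[X])² = 111.723 − 100.25 = 11.4729.
SD(X) = √11.4729 = 3.38717.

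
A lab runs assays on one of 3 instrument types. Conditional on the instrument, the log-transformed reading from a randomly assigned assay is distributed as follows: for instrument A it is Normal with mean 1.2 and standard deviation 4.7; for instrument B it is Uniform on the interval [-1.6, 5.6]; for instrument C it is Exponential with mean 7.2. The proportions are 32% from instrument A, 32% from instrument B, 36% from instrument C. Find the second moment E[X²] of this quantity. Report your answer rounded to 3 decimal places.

For each component E[X²] = Var + (mean)², giving A: 23.53; B: 8.32; C: 103.68.
Overall E[X²] = 0.32·23.53 + 0.32·8.32 + 0.36·103.68 = 47.5168.

47.517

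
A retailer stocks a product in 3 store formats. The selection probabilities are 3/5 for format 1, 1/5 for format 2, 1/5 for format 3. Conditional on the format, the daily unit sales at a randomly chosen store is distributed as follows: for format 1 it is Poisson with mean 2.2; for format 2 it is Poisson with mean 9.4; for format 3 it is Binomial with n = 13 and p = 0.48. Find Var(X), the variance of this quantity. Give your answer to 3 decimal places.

12.428

Per component, 1: μ=2.2, E[X²]=7.04; 2: μ=9.4, E[X²]=97.76; 3: μ=6.24, E[X²]=42.1824.
E[X] = 0.6·2.2 + 0.2·9.4 + 0.2·6.24 = 4.448.
E[X²] = 0.6·7.04 + 0.2·97.76 + 0.2·42.1824 = 32.2125.
Var(X) = E[X²] − (E[X])² = 32.2125 − 19.7847 = 12.4278.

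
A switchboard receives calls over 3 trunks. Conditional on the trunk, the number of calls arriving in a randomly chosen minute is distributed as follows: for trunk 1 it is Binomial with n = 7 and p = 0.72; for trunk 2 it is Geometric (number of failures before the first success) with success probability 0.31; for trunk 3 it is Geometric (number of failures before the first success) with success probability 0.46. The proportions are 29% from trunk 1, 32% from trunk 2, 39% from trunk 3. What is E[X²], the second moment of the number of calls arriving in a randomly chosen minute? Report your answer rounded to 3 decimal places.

For each component E[X²] = Var + (mean)², giving 1: 26.8128; 2: 12.1342; 3: 3.93006.
Overall E[X²] = 0.29·26.8128 + 0.32·12.1342 + 0.39·3.93006 = 13.1914.

13.191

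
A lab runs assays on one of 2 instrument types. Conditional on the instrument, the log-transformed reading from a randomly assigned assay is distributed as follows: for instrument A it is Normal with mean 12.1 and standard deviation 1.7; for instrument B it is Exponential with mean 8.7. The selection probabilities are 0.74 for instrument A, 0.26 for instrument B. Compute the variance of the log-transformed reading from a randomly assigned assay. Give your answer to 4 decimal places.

Per component, A: μ=12.1, E[X²]=149.3; B: μ=8.7, E[X²]=151.38.
E[X] = 0.74·12.1 + 0.26·8.7 = 11.216.
E[X²] = 0.74·149.3 + 0.26·151.38 = 149.841.
Var(X) = E[X²] − (E[X])² = 149.841 − 125.799 = 24.0421.

24.0421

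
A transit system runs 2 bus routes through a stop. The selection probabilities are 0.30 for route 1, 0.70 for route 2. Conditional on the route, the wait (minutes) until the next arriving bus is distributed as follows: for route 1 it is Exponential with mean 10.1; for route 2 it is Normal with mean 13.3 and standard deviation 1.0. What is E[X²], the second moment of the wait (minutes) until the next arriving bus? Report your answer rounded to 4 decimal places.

For each component E[X²] = Var + (mean)², giving 1: 204.02; 2: 177.89.
Overall E[X²] = 0.3·204.02 + 0.7·177.89 = 185.729.

185.7290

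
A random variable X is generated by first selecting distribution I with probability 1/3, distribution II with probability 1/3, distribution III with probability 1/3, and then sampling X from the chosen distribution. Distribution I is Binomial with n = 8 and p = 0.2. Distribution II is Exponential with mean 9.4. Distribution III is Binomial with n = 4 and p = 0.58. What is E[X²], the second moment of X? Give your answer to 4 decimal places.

For each component E[X²] = Var + (mean)², giving I: 3.84; II: 176.72; III: 6.3568.
Overall E[X²] = 0.333333·3.84 + 0.333333·176.72 + 0.333333·6.3568 = 62.3056.

62.3056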